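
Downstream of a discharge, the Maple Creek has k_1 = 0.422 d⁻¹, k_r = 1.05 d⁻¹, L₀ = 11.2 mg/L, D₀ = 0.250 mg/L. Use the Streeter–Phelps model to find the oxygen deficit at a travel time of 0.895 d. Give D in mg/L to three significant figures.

D ≈ 2.32 mg/L

k_1 L₀/(k_r−k_1) = 0.422×11.2/(1.05−0.422) = 4.726/0.6280 = 7.526 mg/L.
e^(−k_1 t) = e^(−0.422×0.8950) = 0.6854; e^(−k_r t) = e^(−1.05×0.8950) = 0.3907.
D = 7.526 × (0.6854 − 0.3907) + 0.250 × 0.3907 = 2.218 + 0.09768 = 2.316 mg/L.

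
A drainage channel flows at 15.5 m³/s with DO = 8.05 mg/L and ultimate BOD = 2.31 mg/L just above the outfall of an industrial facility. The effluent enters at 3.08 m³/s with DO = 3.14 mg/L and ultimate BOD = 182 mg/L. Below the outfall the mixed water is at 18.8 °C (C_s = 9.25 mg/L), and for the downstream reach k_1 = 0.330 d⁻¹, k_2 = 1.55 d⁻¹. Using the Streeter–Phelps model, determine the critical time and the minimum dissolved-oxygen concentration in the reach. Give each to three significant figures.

t_c ≈ 1.05 d; minimum DO ≈ 4.42 mg/L

Mixed DO = (15.5×8.05 + 3.08×3.14)/(15.5+3.08) = 134.4/18.58 = 7.236 mg/L.
Mixed L₀ = (15.5×2.31 + 3.08×182)/(18.58) = 596.4/18.58 = 32.10 mg/L.
Initial deficit D₀ = C_s − DO₀ = 9.25 − 7.236 = 2.014 mg/L.
t_c = (1/1.220) ln[(1.55/0.330)(1 − 2.014×1.220/(0.330×32.10))] = 0.8197 × ln(3.607) = 1.052 d.
D_c = (0.330/1.55) × 32.10 × e^(−0.330×1.052) = 0.2129 × 32.10 × 0.7068 = 4.830 mg/L.
Minimum DO = 9.25 − 4.830 = 4.420 mg/L.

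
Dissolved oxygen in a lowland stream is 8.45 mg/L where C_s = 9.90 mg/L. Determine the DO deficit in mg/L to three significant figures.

D = C_s − C = 9.90 − 8.45 = 1.45 mg/L.

D ≈ 1.45 mg/L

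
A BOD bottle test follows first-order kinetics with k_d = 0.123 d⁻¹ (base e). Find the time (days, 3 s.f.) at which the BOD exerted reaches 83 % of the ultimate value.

y/L₀ = 1 − e^(−k_d t) = 0.83 ⇒ e^(−k_d t) = 0.170
t = −ln(0.170) / 0.123 = 1.772 / 0.123 = 14.41 d.

t ≈ 14.4 d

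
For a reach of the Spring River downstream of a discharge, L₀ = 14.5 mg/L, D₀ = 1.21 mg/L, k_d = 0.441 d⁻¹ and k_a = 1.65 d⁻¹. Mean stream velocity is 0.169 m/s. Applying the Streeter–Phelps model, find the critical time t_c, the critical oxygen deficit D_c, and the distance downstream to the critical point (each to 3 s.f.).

t_c ≈ 0.877 d; D_c ≈ 2.63 mg/L; x_c ≈ 12.8 km

At the critical point dD/dt = 0, so k_d L₀ e^(−k_d t) = k_a D. Substituting D(t) from the Streeter–Phelps equation and solving for t gives
t_c = ln[(k_a/k_d)(1 − D₀(k_a−k_d)/(k_d L₀))] / (k_a−k_d).
Here k_a−k_d = 1.209 d⁻¹ and 1 − D₀(k_a−k_d)/(k_d L₀) = 1 − 1.21×1.209/(0.441×14.5) = 0.7712, so
t_c = ln(3.741 × 0.7712) / 1.209 = 1.060 / 1.209 = 0.8765 d.
L(t_c) = L₀ e^(−k_d t_c) = 14.5 × 0.6794 = 9.851 mg/L, and at the critical point k_a D_c = k_d L, so D_c = (0.441/1.65) × 9.851 = 2.633 mg/L.
x_c = v t_c = 0.169 m/s × 0.8765 d × 86400 s/d = 12800 m ≈ 12.8 km.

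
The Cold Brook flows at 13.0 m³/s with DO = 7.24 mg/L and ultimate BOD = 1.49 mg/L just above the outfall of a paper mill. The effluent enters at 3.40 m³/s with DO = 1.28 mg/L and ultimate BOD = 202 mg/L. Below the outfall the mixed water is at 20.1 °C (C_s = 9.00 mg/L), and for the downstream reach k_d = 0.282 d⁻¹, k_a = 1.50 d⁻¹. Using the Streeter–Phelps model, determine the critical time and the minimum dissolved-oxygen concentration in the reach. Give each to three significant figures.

Mixed DO = (13.0×7.24 + 3.40×1.28)/(13.0+3.40) = 98.47/16.40 = 6.004 mg/L.
Mixed L₀ = (13.0×1.49 + 3.40×202)/(16.40) = 706.2/16.40 = 43.06 mg/L.
Initial deficit D₀ = C_s − DO₀ = 9.00 − 6.004 = 2.996 mg/L.
t_c = (1/1.218) ln[(1.50/0.282)(1 − 2.996×1.218/(0.282×43.06))] = 0.8210 × ln(3.721) = 1.079 d.
D_c = (0.282/1.50) × 43.06 × e^(−0.282×1.079) = 0.1880 × 43.06 × 0.7377 = 5.972 mg/L.
Minimum DO = 9.00 − 5.972 = 3.028 mg/L.

t_c ≈ 1.08 d; minimum DO ≈ 3.03 mg/L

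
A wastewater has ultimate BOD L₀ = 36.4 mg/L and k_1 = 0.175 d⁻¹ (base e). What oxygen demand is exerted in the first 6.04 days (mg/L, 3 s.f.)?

y_t = L₀(1 − e^(−k_1 t)) = 36.4 × (1 − e^(−0.175×6.04))
= 36.4 × (1 − 0.3475) = 36.4 × 0.6525 = 23.75 mg/L.

y ≈ 23.8 mg/L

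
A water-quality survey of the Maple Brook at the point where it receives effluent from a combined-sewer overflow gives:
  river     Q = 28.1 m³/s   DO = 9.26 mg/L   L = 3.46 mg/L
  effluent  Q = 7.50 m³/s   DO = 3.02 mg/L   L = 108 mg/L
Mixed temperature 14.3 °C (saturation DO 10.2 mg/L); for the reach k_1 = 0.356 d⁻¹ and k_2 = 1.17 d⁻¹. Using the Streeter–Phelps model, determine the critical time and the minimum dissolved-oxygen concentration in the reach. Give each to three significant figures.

t_c ≈ 1.18 d; minimum DO ≈ 5.11 mg/L

Mixed DO = (28.1×9.26 + 7.50×3.02)/(28.1+7.50) = 282.9/35.60 = 7.945 mg/L.
Mixed L₀ = (28.1×3.46 + 7.50×108)/(35.60) = 907.2/35.60 = 25.48 mg/L.
Initial deficit D₀ = C_s − DO₀ = 10.2 − 7.945 = 2.255 mg/L.
t_c = (1/0.8140) ln[(1.17/0.356)(1 − 2.255×0.8140/(0.356×25.48))] = 1.229 × ln(2.622) = 1.184 d.
D_c = (0.356/1.17) × 25.48 × e^(−0.356×1.184) = 0.3043 × 25.48 × 0.6560 = 5.087 mg/L.
Minimum DO = 10.2 − 5.087 = 5.113 mg/L.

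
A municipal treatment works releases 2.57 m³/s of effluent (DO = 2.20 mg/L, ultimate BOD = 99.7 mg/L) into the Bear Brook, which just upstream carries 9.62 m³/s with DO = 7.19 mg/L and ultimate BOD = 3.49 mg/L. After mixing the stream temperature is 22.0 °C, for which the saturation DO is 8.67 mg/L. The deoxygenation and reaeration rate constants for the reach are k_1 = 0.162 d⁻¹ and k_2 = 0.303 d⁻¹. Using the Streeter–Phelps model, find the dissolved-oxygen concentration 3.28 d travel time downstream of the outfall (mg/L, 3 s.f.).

Mixed DO = (9.62×7.19 + 2.57×2.20)/(9.62+2.57) = 74.82/12.19 = 6.138 mg/L.
Mixed L₀ = (9.62×3.49 + 2.57×99.7)/(12.19) = 289.8/12.19 = 23.77 mg/L.
Initial deficit D₀ = C_s − DO₀ = 8.67 − 6.138 = 2.532 mg/L.
D(3.28) = [0.162×23.77/(0.303−0.162)](e^(−0.162×3.28) − e^(−0.303×3.28)) + 2.532 e^(−0.303×3.28)
= 27.31 × (0.5878 − 0.3702) + 2.532 × 0.3702 = 6.882 mg/L.
DO = 8.67 − 6.882 = 1.788 mg/L.

DO ≈ 1.79 mg/L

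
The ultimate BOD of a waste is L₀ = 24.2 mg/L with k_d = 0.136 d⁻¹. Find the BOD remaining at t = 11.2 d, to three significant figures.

L ≈ 5.28 mg/L

L_t = L₀ e^(−k_d t) = 24.2 × e^(−0.136×11.2) = 24.2 × 0.2180 = 5.276 mg/L.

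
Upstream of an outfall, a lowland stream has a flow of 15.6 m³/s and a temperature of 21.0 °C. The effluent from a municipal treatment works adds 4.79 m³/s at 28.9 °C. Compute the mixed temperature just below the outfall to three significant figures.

22.9 °C

Flow-weighted mixing: C = (Q_r C_r + Q_w C_w)/(Q_r + Q_w)
= (15.6×21.0 + 4.79×28.9)/(15.6 + 4.79) = 466.0/20.39 = 22.86 °C.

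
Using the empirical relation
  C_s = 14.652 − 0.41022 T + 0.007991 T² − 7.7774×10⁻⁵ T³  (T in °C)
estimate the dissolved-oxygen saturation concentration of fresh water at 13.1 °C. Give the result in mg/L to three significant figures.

C_s = 14.652 − 0.41022×13.1 + 0.007991×13.1² − 7.7774×10⁻⁵×13.1³ = 10.47 mg/L.

C_s ≈ 10.5 mg/L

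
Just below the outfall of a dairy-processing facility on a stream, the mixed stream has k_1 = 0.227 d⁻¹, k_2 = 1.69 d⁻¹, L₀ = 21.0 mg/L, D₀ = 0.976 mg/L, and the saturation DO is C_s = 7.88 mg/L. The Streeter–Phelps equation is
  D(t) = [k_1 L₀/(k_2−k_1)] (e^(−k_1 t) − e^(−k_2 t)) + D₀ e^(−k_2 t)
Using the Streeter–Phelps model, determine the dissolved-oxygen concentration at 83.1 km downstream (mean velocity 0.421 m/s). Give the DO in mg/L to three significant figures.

DO ≈ 5.99 mg/L

Travel time t = x/v = 83.1 km / (0.421 m/s) = 83100 m / 0.421 m/s = 197400 s = 2.285 d.
k_1 L₀/(k_2−k_1) = 0.227×21.0/(1.69−0.227) = 4.767/1.463 = 3.258 mg/L.
e^(−k_1 t) = e^(−0.227×2.285) = 0.5954; e^(−k_2 t) = e^(−1.69×2.285) = 0.02105.
D = 3.258 × (0.5954 − 0.02105) + 0.976 × 0.02105 = 1.871 + 0.02054 = 1.892 mg/L.
DO = C_s − D = 7.88 − 1.892 = 5.988 mg/L.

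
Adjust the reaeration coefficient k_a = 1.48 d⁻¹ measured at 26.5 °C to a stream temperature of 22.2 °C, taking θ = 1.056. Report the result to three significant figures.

k_a ≈ 1.17 d⁻¹

k_a(T₂) = k_a(T₁) · θ^(T₂−T₁) = 1.48 × 1.056^(22.2−26.5)
= 1.48 × 1.056^-4.30 = 1.48 × 0.7911 = 1.171 d⁻¹.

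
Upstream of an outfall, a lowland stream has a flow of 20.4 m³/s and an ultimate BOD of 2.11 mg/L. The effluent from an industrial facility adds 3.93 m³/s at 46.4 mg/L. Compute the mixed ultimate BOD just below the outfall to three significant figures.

9.26 mg/L

Flow-weighted mixing: C = (Q_r C_r + Q_w C_w)/(Q_r + Q_w)
= (20.4×2.11 + 3.93×46.4)/(20.4 + 3.93) = 225.4/24.33 = 9.264 mg/L.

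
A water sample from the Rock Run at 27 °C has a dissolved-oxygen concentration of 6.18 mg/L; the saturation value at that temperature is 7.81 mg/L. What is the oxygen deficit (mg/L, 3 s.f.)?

D ≈ 1.63 mg/L

D = C_s − C = 7.81 − 6.18 = 1.63 mg/L.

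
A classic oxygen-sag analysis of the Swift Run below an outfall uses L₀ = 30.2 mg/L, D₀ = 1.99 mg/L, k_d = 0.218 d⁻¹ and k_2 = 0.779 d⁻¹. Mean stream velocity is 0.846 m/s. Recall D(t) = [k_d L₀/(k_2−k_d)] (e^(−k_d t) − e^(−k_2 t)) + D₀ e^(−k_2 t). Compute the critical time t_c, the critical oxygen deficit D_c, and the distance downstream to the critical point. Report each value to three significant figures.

t_c ≈ 1.94 d; D_c ≈ 5.54 mg/L; x_c ≈ 142 km

At the critical point dD/dt = 0, so k_d L₀ e^(−k_d t) = k_2 D. Substituting D(t) from the Streeter–Phelps equation and solving for t gives
t_c = ln[(k_2/k_d)(1 − D₀(k_2−k_d)/(k_d L₀))] / (k_2−k_d).
Here k_2−k_d = 0.5610 d⁻¹ and 1 − D₀(k_2−k_d)/(k_d L₀) = 1 − 1.99×0.5610/(0.218×30.2) = 0.8304, so
t_c = ln(3.573 × 0.8304) / 0.5610 = 1.088 / 0.5610 = 1.939 d.
L(t_c) = L₀ e^(−k_d t_c) = 30.2 × 0.6553 = 19.79 mg/L, and at the critical point k_2 D_c = k_d L, so D_c = (0.218/0.779) × 19.79 = 5.538 mg/L.
x_c = v t_c = 0.846 m/s × 1.939 d × 86400 s/d = 141700 m ≈ 142 km.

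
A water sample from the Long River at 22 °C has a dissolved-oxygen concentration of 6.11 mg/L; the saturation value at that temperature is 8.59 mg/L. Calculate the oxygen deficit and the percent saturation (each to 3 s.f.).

D ≈ 2.48 mg/L; 71.1 % saturation

D = C_s − C = 8.59 − 6.11 = 2.48 mg/L.
% saturation = 6.11/8.59 × 100 = 71.1 %.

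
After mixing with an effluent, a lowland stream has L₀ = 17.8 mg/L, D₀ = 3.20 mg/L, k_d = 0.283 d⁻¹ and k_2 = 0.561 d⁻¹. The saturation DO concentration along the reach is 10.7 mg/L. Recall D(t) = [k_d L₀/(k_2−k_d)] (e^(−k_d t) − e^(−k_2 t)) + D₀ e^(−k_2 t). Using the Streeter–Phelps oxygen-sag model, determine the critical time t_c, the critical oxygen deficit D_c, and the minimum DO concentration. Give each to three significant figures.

t_c ≈ 1.76 d; D_c ≈ 5.45 mg/L; min DO ≈ 5.25 mg/L

With k_2/k_d = 1.982 and 1 − D₀(k_2−k_d)/(k_d L₀) = 0.8234,
t_c = ln(1.982 × 0.8234) / (0.561 − 0.283) = ln(1.632) / 0.2780 = 0.4900/0.2780 = 1.762 d.
L(t_c) = L₀ e^(−k_d t_c) = 17.8 × 0.6073 = 10.81 mg/L, and at the critical point k_2 D_c = k_d L, so D_c = (0.283/0.561) × 10.81 = 5.453 mg/L.
Minimum DO = C_s − D_c = 10.7 − 5.453 = 5.247 mg/L.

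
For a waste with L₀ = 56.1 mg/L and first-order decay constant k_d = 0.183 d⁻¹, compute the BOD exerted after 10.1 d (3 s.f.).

y_t = L₀(1 − e^(−k_d t)) = 56.1 × (1 − e^(−0.183×10.1))
= 56.1 × (1 − 0.1575) = 56.1 × 0.8425 = 47.26 mg/L.

y ≈ 47.3 mg/L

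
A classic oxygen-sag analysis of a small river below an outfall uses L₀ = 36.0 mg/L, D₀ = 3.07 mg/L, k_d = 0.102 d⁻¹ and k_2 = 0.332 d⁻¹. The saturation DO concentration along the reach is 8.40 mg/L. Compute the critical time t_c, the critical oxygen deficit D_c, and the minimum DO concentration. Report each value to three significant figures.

t_c ≈ 4.20 d; D_c ≈ 7.20 mg/L; min DO ≈ 1.20 mg/L

At the critical point dD/dt = 0, so k_d L₀ e^(−k_d t) = k_2 D. Substituting D(t) from the Streeter–Phelps equation and solving for t gives
t_c = ln[(k_2/k_d)(1 − D₀(k_2−k_d)/(k_d L₀))] / (k_2−k_d).
Here k_2−k_d = 0.2300 d⁻¹ and 1 − D₀(k_2−k_d)/(k_d L₀) = 1 − 3.07×0.2300/(0.102×36.0) = 0.8077, so
t_c = ln(3.255 × 0.8077) / 0.2300 = 0.9666 / 0.2300 = 4.203 d.
L(t_c) = L₀ e^(−k_d t_c) = 36.0 × 0.6514 = 23.45 mg/L, and at the critical point k_2 D_c = k_d L, so D_c = (0.102/0.332) × 23.45 = 7.204 mg/L.
Minimum DO = C_s − D_c = 8.40 − 7.204 = 1.196 mg/L.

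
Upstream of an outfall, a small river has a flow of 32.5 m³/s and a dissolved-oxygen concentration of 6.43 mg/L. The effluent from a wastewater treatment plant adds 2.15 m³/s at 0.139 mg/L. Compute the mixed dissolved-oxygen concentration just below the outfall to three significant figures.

Flow-weighted mixing: C = (Q_r C_r + Q_w C_w)/(Q_r + Q_w)
= (32.5×6.43 + 2.15×0.139)/(32.5 + 2.15) = 209.3/34.65 = 6.040 mg/L.

6.04 mg/L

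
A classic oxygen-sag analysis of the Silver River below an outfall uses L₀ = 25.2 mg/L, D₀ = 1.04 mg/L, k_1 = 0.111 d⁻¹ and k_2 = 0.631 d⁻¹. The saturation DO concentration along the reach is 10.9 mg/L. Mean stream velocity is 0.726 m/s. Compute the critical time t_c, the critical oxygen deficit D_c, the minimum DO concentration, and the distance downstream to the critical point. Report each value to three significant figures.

With k_2/k_1 = 5.685 and 1 − D₀(k_2−k_1)/(k_1 L₀) = 0.8067,
t_c = ln(5.685 × 0.8067) / (0.631 − 0.111) = ln(4.586) / 0.5200 = 1.523/0.5200 = 2.929 d.
L(t_c) = L₀ e^(−k_1 t_c) = 25.2 × 0.7225 = 18.21 mg/L, and at the critical point k_2 D_c = k_1 L, so D_c = (0.111/0.631) × 18.21 = 3.203 mg/L.
Minimum DO = C_s − D_c = 10.9 − 3.203 = 7.697 mg/L.
x_c = v t_c = 0.726 m/s × 2.929 d × 86400 s/d = 183700 m ≈ 184 km.

t_c ≈ 2.93 d; D_c ≈ 3.20 mg/L; min DO ≈ 7.70 mg/L; x_c ≈ 184 km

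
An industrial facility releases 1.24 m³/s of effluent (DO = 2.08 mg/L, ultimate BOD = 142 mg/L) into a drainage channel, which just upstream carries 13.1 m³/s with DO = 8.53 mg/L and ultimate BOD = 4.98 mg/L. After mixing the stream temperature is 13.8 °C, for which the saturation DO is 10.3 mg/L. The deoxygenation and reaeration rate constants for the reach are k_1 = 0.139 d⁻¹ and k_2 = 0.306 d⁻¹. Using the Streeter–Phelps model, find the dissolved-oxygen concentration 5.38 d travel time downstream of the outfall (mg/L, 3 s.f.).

DO ≈ 5.92 mg/L

Mixed DO = (13.1×8.53 + 1.24×2.08)/(13.1+1.24) = 114.3/14.34 = 7.972 mg/L.
Mixed L₀ = (13.1×4.98 + 1.24×142)/(14.34) = 241.3/14.34 = 16.83 mg/L.
Initial deficit D₀ = C_s − DO₀ = 10.3 − 7.972 = 2.328 mg/L.
D(5.38) = [0.139×16.83/(0.306−0.139)](e^(−0.139×5.38) − e^(−0.306×5.38)) + 2.328 e^(−0.306×5.38)
= 14.01 × (0.4734 − 0.1928) + 2.328 × 0.1928 = 4.379 mg/L.
DO = 10.3 − 4.379 = 5.921 mg/L.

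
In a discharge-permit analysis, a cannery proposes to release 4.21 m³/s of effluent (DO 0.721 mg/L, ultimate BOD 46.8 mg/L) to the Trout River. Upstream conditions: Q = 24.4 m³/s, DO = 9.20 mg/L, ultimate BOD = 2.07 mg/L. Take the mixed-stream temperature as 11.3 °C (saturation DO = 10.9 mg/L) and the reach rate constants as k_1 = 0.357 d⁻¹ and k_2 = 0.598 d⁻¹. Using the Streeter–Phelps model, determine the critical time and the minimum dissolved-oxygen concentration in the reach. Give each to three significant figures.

t_c ≈ 1.06 d; minimum DO ≈ 7.36 mg/L

Mixed DO = (24.4×9.20 + 4.21×0.721)/(24.4+4.21) = 227.5/28.61 = 7.952 mg/L.
Mixed L₀ = (24.4×2.07 + 4.21×46.8)/(28.61) = 247.5/28.61 = 8.652 mg/L.
Initial deficit D₀ = C_s − DO₀ = 10.9 − 7.952 = 2.948 mg/L.
t_c = (1/0.2410) ln[(0.598/0.357)(1 − 2.948×0.2410/(0.357×8.652))] = 4.149 × ln(1.290) = 1.056 d.
D_c = (0.357/0.598) × 8.652 × e^(−0.357×1.056) = 0.5970 × 8.652 × 0.6859 = 3.543 mg/L.
Minimum DO = 10.9 − 3.543 = 7.357 mg/L.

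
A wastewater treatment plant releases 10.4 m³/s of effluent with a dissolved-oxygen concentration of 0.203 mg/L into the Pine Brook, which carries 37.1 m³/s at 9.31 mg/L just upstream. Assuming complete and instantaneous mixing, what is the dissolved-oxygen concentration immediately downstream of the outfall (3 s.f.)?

Flow-weighted mixing: C = (Q_r C_r + Q_w C_w)/(Q_r + Q_w)
= (37.1×9.31 + 10.4×0.203)/(37.1 + 10.4) = 347.5/47.50 = 7.316 mg/L.

7.32 mg/L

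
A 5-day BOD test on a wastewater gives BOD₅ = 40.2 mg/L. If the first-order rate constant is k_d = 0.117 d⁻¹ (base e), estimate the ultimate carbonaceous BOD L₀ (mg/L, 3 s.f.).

BOD₅ = L₀(1 − e^(−5k_d)) ⇒ L₀ = BOD₅ / (1 − e^(−5×0.117))
= 40.2 / (1 − 0.5571) = 40.2 / 0.4429 = 90.77 mg/L.

L₀ ≈ 90.8 mg/L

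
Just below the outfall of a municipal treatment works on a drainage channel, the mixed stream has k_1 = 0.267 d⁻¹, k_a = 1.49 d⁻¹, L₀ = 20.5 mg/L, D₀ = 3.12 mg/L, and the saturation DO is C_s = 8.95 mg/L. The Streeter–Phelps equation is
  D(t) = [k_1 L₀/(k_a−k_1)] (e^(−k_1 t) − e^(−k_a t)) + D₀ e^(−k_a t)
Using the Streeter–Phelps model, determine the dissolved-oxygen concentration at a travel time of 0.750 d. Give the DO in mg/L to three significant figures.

DO ≈ 5.73 mg/L

k_1 L₀/(k_a−k_1) = 0.267×20.5/(1.49−0.267) = 5.474/1.223 = 4.475 mg/L.
e^(−k_1 t) = e^(−0.267×0.7500) = 0.8185; e^(−k_a t) = e^(−1.49×0.7500) = 0.3271.
D = 4.475 × (0.8185 − 0.3271) + 3.12 × 0.3271 = 2.199 + 1.021 = 3.220 mg/L.
DO = C_s − D = 8.95 − 3.220 = 5.730 mg/L.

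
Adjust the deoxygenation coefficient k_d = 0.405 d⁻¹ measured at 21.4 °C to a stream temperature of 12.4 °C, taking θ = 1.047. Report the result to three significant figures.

k_d ≈ 0.268 d⁻¹

k_d(T₂) = k_d(T₁) · θ^(T₂−T₁) = 0.405 × 1.047^(12.4−21.4)
= 0.405 × 1.047^-9.00 = 0.405 × 0.6614 = 0.2679 d⁻¹.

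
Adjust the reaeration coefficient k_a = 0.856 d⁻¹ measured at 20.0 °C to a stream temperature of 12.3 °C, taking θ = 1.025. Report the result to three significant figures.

k_a(T₂) = k_a(T₁) · θ^(T₂−T₁) = 0.856 × 1.025^(12.3−20.0)
= 0.856 × 1.025^-7.70 = 0.856 × 0.8268 = 0.7078 d⁻¹.

k_a ≈ 0.708 d⁻¹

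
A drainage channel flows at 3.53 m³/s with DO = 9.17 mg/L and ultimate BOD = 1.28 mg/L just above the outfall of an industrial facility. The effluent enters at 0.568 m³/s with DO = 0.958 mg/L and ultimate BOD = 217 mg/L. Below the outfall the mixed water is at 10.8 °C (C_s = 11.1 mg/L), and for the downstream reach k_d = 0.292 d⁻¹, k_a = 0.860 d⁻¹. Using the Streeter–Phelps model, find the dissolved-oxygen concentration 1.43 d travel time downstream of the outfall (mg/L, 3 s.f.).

DO ≈ 4.33 mg/L

Mixed DO = (3.53×9.17 + 0.568×0.958)/(3.53+0.568) = 32.91/4.098 = 8.032 mg/L.
Mixed L₀ = (3.53×1.28 + 0.568×217)/(4.098) = 127.8/4.098 = 31.18 mg/L.
Initial deficit D₀ = C_s − DO₀ = 11.1 − 8.032 = 3.068 mg/L.
D(1.43) = [0.292×31.18/(0.860−0.292)](e^(−0.292×1.43) − e^(−0.860×1.43)) + 3.068 e^(−0.860×1.43)
= 16.03 × (0.6587 − 0.2924) + 3.068 × 0.2924 = 6.768 mg/L.
DO = 11.1 − 6.768 = 4.332 mg/L.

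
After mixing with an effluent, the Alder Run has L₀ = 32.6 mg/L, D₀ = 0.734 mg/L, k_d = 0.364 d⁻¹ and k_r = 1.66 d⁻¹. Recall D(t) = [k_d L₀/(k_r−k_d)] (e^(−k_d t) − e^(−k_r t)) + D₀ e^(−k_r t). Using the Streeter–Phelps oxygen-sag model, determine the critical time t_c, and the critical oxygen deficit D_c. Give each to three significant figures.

t_c ≈ 1.11 d; D_c ≈ 4.78 mg/L

With k_r/k_d = 4.560 and 1 − D₀(k_r−k_d)/(k_d L₀) = 0.9198,
t_c = ln(4.560 × 0.9198) / (1.66 − 0.364) = ln(4.195) / 1.296 = 1.434/1.296 = 1.106 d.
L(t_c) = L₀ e^(−k_d t_c) = 32.6 × 0.6685 = 21.79 mg/L, and at the critical point k_r D_c = k_d L, so D_c = (0.364/1.66) × 21.79 = 4.779 mg/L.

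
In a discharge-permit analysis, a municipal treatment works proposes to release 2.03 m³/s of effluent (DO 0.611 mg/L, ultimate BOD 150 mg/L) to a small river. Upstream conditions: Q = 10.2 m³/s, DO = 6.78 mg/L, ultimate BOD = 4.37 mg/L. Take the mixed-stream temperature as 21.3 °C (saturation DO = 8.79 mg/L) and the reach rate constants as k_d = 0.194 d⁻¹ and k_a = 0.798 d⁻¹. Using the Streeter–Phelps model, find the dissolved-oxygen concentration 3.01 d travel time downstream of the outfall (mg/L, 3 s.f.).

DO ≈ 4.23 mg/L

Mixed DO = (10.2×6.78 + 2.03×0.611)/(10.2+2.03) = 70.40/12.23 = 5.756 mg/L.
Mixed L₀ = (10.2×4.37 + 2.03×150)/(12.23) = 349.1/12.23 = 28.54 mg/L.
Initial deficit D₀ = C_s − DO₀ = 8.79 − 5.756 = 3.034 mg/L.
D(3.01) = [0.194×28.54/(0.798−0.194)](e^(−0.194×3.01) − e^(−0.798×3.01)) + 3.034 e^(−0.798×3.01)
= 9.168 × (0.5577 − 0.09054) + 3.034 × 0.09054 = 4.557 mg/L.
DO = 8.79 − 4.557 = 4.233 mg/L.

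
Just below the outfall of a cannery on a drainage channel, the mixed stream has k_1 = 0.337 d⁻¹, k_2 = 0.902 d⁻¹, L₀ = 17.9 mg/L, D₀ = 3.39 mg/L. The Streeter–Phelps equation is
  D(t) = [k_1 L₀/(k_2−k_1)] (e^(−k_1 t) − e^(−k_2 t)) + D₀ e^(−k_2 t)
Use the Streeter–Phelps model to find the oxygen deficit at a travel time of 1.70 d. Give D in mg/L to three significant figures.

k_1 L₀/(k_2−k_1) = 0.337×17.9/(0.902−0.337) = 6.032/0.5650 = 10.68 mg/L.
e^(−k_1 t) = e^(−0.337×1.700) = 0.5639; e^(−k_2 t) = e^(−0.902×1.700) = 0.2158.
D = 10.68 × (0.5639 − 0.2158) + 3.39 × 0.2158 = 3.716 + 0.7316 = 4.448 mg/L.

D ≈ 4.45 mg/L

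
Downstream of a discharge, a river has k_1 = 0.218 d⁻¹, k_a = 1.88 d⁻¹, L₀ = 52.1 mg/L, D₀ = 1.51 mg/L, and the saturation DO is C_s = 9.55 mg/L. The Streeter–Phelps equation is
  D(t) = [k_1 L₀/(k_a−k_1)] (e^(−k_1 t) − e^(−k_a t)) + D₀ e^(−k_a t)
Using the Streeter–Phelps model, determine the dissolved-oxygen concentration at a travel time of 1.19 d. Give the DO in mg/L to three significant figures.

k_1 L₀/(k_a−k_1) = 0.218×52.1/(1.88−0.218) = 11.36/1.662 = 6.834 mg/L.
e^(−k_1 t) = e^(−0.218×1.190) = 0.7715; e^(−k_a t) = e^(−1.88×1.190) = 0.1068.
D = 6.834 × (0.7715 − 0.1068) + 1.51 × 0.1068 = 4.543 + 0.1612 = 4.704 mg/L.
DO = C_s − D = 9.55 − 4.704 = 4.846 mg/L.

DO ≈ 4.85 mg/L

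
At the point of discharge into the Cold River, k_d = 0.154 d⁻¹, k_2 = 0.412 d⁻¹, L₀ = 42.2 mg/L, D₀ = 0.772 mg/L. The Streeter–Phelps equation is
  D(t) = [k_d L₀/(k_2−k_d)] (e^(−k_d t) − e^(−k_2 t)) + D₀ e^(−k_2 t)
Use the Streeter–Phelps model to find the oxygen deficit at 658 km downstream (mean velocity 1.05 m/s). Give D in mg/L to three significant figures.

Travel time t = x/v = 658 km / (1.05 m/s) = 658000 m / 1.05 m/s = 626700 s = 7.253 d.
k_d L₀/(k_2−k_d) = 0.154×42.2/(0.412−0.154) = 6.499/0.2580 = 25.19 mg/L.
e^(−k_d t) = e^(−0.154×7.253) = 0.3273; e^(−k_2 t) = e^(−0.412×7.253) = 0.05037.
D = 25.19 × (0.3273 − 0.05037) + 0.772 × 0.05037 = 6.975 + 0.03889 = 7.014 mg/L.

D ≈ 7.01 mg/L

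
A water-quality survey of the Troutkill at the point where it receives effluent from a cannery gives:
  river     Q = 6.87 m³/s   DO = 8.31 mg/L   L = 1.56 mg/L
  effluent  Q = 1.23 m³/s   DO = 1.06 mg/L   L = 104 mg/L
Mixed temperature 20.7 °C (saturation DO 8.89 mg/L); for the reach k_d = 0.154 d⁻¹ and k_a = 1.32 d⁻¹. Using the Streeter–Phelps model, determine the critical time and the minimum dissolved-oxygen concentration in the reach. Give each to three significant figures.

t_c ≈ 0.675 d; minimum DO ≈ 7.09 mg/L

Mixed DO = (6.87×8.31 + 1.23×1.06)/(6.87+1.23) = 58.39/8.100 = 7.209 mg/L.
Mixed L₀ = (6.87×1.56 + 1.23×104)/(8.100) = 138.6/8.100 = 17.12 mg/L.
Initial deficit D₀ = C_s − DO₀ = 8.89 − 7.209 = 1.681 mg/L.
t_c = (1/1.166) ln[(1.32/0.154)(1 − 1.681×1.166/(0.154×17.12))] = 0.8576 × ln(2.198) = 0.6754 d.
D_c = (0.154/1.32) × 17.12 × e^(−0.154×0.6754) = 0.1167 × 17.12 × 0.9012 = 1.800 mg/L.
Minimum DO = 8.89 − 1.800 = 7.090 mg/L.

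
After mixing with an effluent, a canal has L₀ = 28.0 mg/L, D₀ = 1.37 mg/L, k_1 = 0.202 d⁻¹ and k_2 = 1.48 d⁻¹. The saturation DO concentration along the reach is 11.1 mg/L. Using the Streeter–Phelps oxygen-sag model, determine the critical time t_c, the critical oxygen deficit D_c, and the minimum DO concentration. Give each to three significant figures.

t_c ≈ 1.27 d; D_c ≈ 2.96 mg/L; min DO ≈ 8.14 mg/L

At the critical point dD/dt = 0, so k_1 L₀ e^(−k_1 t) = k_2 D. Substituting D(t) from the Streeter–Phelps equation and solving for t gives
t_c = ln[(k_2/k_1)(1 − D₀(k_2−k_1)/(k_1 L₀))] / (k_2−k_1).
Here k_2−k_1 = 1.278 d⁻¹ and 1 − D₀(k_2−k_1)/(k_1 L₀) = 1 − 1.37×1.278/(0.202×28.0) = 0.6904, so
t_c = ln(7.327 × 0.6904) / 1.278 = 1.621 / 1.278 = 1.268 d.
D_c = (k_1/k_2) L₀ e^(−k_1 t_c) = (0.202/1.48) × 28.0 × e^(−0.202×1.268) = 0.1365 × 28.0 × 0.7740 = 2.958 mg/L.
Minimum DO = C_s − D_c = 11.1 − 2.958 = 8.142 mg/L.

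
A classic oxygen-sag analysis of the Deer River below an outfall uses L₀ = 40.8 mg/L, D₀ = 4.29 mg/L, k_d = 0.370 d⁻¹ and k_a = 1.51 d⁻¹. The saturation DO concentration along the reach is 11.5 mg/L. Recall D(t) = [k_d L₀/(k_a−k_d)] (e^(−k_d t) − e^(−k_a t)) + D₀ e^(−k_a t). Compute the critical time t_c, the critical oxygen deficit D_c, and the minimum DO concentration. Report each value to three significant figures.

With k_a/k_d = 4.081 and 1 − D₀(k_a−k_d)/(k_d L₀) = 0.6760,
t_c = ln(4.081 × 0.6760) / (1.51 − 0.370) = ln(2.759) / 1.140 = 1.015/1.140 = 0.8902 d.
L(t_c) = L₀ e^(−k_d t_c) = 40.8 × 0.7194 = 29.35 mg/L, and at the critical point k_a D_c = k_d L, so D_c = (0.370/1.51) × 29.35 = 7.192 mg/L.
Minimum DO = C_s − D_c = 11.5 − 7.192 = 4.308 mg/L.

t_c ≈ 0.890 d; D_c ≈ 7.19 mg/L; min DO ≈ 4.31 mg/L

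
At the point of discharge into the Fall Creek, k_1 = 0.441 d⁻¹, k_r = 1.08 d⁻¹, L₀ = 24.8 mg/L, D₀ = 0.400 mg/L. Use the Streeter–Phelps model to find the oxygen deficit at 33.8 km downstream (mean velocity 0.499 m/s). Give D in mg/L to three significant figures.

Travel time t = x/v = 33.8 km / (0.499 m/s) = 33800 m / 0.499 m/s = 67740 s = 0.7840 d.
k_1 L₀/(k_r−k_1) = 0.441×24.8/(1.08−0.441) = 10.94/0.6390 = 17.12 mg/L.
e^(−k_1 t) = e^(−0.441×0.7840) = 0.7077; e^(−k_r t) = e^(−1.08×0.7840) = 0.4288.
D = 17.12 × (0.7077 − 0.4288) + 0.400 × 0.4288 = 4.773 + 0.1715 = 4.945 mg/L.

D ≈ 4.94 mg/L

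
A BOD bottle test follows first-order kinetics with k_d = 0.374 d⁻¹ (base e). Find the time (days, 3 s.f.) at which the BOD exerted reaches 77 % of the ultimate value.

t ≈ 3.93 d

y/L₀ = 1 − e^(−k_d t) = 0.77 ⇒ e^(−k_d t) = 0.230
t = −ln(0.230) / 0.374 = 1.470 / 0.374 = 3.930 d.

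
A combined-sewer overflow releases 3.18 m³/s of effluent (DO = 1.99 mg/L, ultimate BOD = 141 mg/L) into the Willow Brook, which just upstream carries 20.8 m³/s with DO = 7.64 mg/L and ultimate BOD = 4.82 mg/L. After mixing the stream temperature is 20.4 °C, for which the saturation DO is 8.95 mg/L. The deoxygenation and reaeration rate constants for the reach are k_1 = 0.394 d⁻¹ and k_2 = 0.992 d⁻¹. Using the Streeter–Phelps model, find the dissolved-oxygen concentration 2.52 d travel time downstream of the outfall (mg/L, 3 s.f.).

DO ≈ 4.43 mg/L

Mixed DO = (20.8×7.64 + 3.18×1.99)/(20.8+3.18) = 165.2/23.98 = 6.891 mg/L.
Mixed L₀ = (20.8×4.82 + 3.18×141)/(23.98) = 548.6/23.98 = 22.88 mg/L.
Initial deficit D₀ = C_s − DO₀ = 8.95 − 6.891 = 2.059 mg/L.
D(2.52) = [0.394×22.88/(0.992−0.394)](e^(−0.394×2.52) − e^(−0.992×2.52)) + 2.059 e^(−0.992×2.52)
= 15.07 × (0.3705 − 0.08210) + 2.059 × 0.08210 = 4.517 mg/L.
DO = 8.95 − 4.517 = 4.433 mg/L.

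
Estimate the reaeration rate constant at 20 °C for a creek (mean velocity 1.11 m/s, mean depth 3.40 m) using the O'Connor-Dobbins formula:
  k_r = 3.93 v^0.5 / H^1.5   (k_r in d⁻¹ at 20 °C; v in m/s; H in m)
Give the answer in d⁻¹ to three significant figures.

k_r ≈ 0.660 d⁻¹

k_r = 3.93 × 1.11^0.5 / 3.40^1.5 = 3.93 × 1.054 / 6.269 = 0.6604 d⁻¹.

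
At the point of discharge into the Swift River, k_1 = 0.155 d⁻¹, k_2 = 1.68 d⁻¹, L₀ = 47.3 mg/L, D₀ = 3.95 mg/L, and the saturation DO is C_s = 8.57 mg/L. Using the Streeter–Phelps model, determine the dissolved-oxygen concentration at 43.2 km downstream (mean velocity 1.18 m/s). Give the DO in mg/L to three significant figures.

Travel time t = x/v = 43.2 km / (1.18 m/s) = 43200 m / 1.18 m/s = 36610 s = 0.4237 d.
k_1 L₀/(k_2−k_1) = 0.155×47.3/(1.68−0.155) = 7.331/1.525 = 4.808 mg/L.
e^(−k_1 t) = e^(−0.155×0.4237) = 0.9364; e^(−k_2 t) = e^(−1.68×0.4237) = 0.4907.
D = 4.808 × (0.9364 − 0.4907) + 3.95 × 0.4907 = 2.143 + 1.938 = 4.081 mg/L.
DO = C_s − D = 8.57 − 4.081 = 4.489 mg/L.

DO ≈ 4.49 mg/L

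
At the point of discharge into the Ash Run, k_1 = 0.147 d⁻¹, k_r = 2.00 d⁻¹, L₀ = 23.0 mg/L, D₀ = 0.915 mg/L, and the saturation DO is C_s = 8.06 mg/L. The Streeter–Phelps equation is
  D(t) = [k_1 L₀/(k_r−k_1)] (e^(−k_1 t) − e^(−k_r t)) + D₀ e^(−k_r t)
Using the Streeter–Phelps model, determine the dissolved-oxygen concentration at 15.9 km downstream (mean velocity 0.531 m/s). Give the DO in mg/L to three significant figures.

DO ≈ 6.78 mg/L

Travel time t = x/v = 15.9 km / (0.531 m/s) = 15900 m / 0.531 m/s = 29940 s = 0.3466 d.
k_1 L₀/(k_r−k_1) = 0.147×23.0/(2.00−0.147) = 3.381/1.853 = 1.825 mg/L.
e^(−k_1 t) = e^(−0.147×0.3466) = 0.9503; e^(−k_r t) = e^(−2.00×0.3466) = 0.5000.
D = 1.825 × (0.9503 − 0.5000) + 0.915 × 0.5000 = 0.8217 + 0.4575 = 1.279 mg/L.
DO = C_s − D = 8.06 − 1.279 = 6.781 mg/L.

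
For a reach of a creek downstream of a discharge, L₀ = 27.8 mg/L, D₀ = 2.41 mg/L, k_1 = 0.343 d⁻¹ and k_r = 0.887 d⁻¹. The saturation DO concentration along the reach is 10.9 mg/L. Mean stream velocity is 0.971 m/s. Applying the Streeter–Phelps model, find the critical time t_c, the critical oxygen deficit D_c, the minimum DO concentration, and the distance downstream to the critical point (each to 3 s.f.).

t_c ≈ 1.47 d; D_c ≈ 6.48 mg/L; min DO ≈ 4.42 mg/L; x_c ≈ 124 km

With k_r/k_1 = 2.586 and 1 − D₀(k_r−k_1)/(k_1 L₀) = 0.8625,
t_c = ln(2.586 × 0.8625) / (0.887 − 0.343) = ln(2.230) / 0.5440 = 0.8022/0.5440 = 1.475 d.
L(t_c) = L₀ e^(−k_1 t_c) = 27.8 × 0.6030 = 16.76 mg/L, and at the critical point k_r D_c = k_1 L, so D_c = (0.343/0.887) × 16.76 = 6.483 mg/L.
Minimum DO = C_s − D_c = 10.9 − 6.483 = 4.417 mg/L.
x_c = v t_c = 0.971 m/s × 1.475 d × 86400 s/d = 123700 m ≈ 124 km.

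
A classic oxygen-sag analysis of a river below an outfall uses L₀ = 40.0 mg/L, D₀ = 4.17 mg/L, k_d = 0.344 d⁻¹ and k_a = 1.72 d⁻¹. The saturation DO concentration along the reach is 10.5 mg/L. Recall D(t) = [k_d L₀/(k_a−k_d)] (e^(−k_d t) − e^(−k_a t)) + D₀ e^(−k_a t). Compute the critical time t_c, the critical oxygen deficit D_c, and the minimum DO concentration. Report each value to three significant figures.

t_c ≈ 0.778 d; D_c ≈ 6.12 mg/L; min DO ≈ 4.38 mg/L

With k_a/k_d = 5.000 and 1 − D₀(k_a−k_d)/(k_d L₀) = 0.5830,
t_c = ln(5.000 × 0.5830) / (1.72 − 0.344) = ln(2.915) / 1.376 = 1.070/1.376 = 0.7775 d.
L(t_c) = L₀ e^(−k_d t_c) = 40.0 × 0.7653 = 30.61 mg/L, and at the critical point k_a D_c = k_d L, so D_c = (0.344/1.72) × 30.61 = 6.123 mg/L.
Minimum DO = C_s − D_c = 10.5 − 6.123 = 4.377 mg/L.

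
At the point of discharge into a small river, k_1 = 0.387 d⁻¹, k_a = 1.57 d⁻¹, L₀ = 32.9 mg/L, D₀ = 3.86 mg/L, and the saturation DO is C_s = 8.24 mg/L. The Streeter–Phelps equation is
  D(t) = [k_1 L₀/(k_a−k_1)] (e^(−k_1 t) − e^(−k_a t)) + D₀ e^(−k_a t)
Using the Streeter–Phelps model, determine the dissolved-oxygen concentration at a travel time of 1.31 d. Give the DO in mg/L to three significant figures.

DO ≈ 2.64 mg/L

k_1 L₀/(k_a−k_1) = 0.387×32.9/(1.57−0.387) = 12.73/1.183 = 10.76 mg/L.
e^(−k_1 t) = e^(−0.387×1.310) = 0.6023; e^(−k_a t) = e^(−1.57×1.310) = 0.1279.
D = 10.76 × (0.6023 − 0.1279) + 3.86 × 0.1279 = 5.106 + 0.4936 = 5.600 mg/L.
DO = C_s − D = 8.24 − 5.600 = 2.640 mg/L.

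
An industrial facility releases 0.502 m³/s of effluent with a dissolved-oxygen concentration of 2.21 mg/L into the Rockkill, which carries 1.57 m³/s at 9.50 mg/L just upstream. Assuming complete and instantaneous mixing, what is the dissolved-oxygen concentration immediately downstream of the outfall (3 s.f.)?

7.73 mg/L

Flow-weighted mixing: C = (Q_r C_r + Q_w C_w)/(Q_r + Q_w)
= (1.57×9.50 + 0.502×2.21)/(1.57 + 0.502) = 16.02/2.072 = 7.734 mg/L.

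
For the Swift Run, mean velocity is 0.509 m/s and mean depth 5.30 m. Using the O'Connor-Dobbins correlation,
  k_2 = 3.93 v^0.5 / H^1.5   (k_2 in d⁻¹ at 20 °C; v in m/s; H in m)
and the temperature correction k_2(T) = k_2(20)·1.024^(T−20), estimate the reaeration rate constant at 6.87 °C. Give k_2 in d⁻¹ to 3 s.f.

k_2 ≈ 0.168 d⁻¹

k_2(20) = 3.93 × 0.509^0.5 / 5.30^1.5 = 3.93 × 0.7134 / 12.20 = 0.2298 d⁻¹.
k_2(6.87) = 0.2298 × 1.024^(6.87−20) = 0.2298 × 0.7324 = 0.1683 d⁻¹.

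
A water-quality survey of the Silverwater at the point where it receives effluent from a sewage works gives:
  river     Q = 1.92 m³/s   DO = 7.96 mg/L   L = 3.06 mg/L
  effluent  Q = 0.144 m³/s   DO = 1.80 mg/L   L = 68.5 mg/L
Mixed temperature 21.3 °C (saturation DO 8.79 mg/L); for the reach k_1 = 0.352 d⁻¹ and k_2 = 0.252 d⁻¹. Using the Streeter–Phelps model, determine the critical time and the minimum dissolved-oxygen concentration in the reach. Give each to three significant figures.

Mixed DO = (1.92×7.96 + 0.144×1.80)/(1.92+0.144) = 15.54/2.064 = 7.530 mg/L.
Mixed L₀ = (1.92×3.06 + 0.144×68.5)/(2.064) = 15.74/2.064 = 7.626 mg/L.
Initial deficit D₀ = C_s − DO₀ = 8.79 − 7.530 = 1.260 mg/L.
t_c = (1/-0.1000) ln[(0.252/0.352)(1 − 1.260×-0.1000/(0.352×7.626))] = -10.00 × ln(0.7495) = 2.883 d.
D_c = (0.352/0.252) × 7.626 × e^(−0.352×2.883) = 1.397 × 7.626 × 0.3624 = 3.860 mg/L.
Minimum DO = 8.79 − 3.860 = 4.930 mg/L.

t_c ≈ 2.88 d; minimum DO ≈ 4.93 mg/L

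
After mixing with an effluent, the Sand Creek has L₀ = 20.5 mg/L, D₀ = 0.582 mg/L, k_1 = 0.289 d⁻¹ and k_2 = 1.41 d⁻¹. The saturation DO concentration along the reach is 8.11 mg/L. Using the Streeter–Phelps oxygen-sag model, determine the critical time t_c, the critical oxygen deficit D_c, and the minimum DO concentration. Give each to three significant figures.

With k_2/k_1 = 4.879 and 1 − D₀(k_2−k_1)/(k_1 L₀) = 0.8899,
t_c = ln(4.879 × 0.8899) / (1.41 − 0.289) = ln(4.342) / 1.121 = 1.468/1.121 = 1.310 d.
L(t_c) = L₀ e^(−k_1 t_c) = 20.5 × 0.6849 = 14.04 mg/L, and at the critical point k_2 D_c = k_1 L, so D_c = (0.289/1.41) × 14.04 = 2.878 mg/L.
Minimum DO = C_s − D_c = 8.11 − 2.878 = 5.232 mg/L.

t_c ≈ 1.31 d; D_c ≈ 2.88 mg/L; min DO ≈ 5.23 mg/L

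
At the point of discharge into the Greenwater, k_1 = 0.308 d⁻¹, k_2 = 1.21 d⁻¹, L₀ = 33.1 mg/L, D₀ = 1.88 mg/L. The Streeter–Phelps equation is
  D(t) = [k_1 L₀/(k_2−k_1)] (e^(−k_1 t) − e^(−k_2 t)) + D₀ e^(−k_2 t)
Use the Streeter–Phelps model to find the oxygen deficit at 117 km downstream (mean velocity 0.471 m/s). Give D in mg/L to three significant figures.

Travel time t = x/v = 117 km / (0.471 m/s) = 117000 m / 0.471 m/s = 248400 s = 2.875 d.
k_1 L₀/(k_2−k_1) = 0.308×33.1/(1.21−0.308) = 10.19/0.9020 = 11.30 mg/L.
e^(−k_1 t) = e^(−0.308×2.875) = 0.4125; e^(−k_2 t) = e^(−1.21×2.875) = 0.03084.
D = 11.30 × (0.4125 − 0.03084) + 1.88 × 0.03084 = 4.314 + 0.05798 = 4.372 mg/L.

D ≈ 4.37 mg/L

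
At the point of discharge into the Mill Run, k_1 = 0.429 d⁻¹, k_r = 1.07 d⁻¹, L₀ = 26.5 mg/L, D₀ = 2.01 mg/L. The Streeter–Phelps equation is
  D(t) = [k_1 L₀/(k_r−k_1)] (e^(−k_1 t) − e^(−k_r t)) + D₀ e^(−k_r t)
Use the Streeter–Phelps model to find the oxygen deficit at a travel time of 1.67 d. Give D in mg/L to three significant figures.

D ≈ 6.03 mg/L

k_1 L₀/(k_r−k_1) = 0.429×26.5/(1.07−0.429) = 11.37/0.6410 = 17.74 mg/L.
e^(−k_1 t) = e^(−0.429×1.670) = 0.4885; e^(−k_r t) = e^(−1.07×1.670) = 0.1675.
D = 17.74 × (0.4885 − 0.1675) + 2.01 × 0.1675 = 5.693 + 0.3366 = 6.030 mg/L.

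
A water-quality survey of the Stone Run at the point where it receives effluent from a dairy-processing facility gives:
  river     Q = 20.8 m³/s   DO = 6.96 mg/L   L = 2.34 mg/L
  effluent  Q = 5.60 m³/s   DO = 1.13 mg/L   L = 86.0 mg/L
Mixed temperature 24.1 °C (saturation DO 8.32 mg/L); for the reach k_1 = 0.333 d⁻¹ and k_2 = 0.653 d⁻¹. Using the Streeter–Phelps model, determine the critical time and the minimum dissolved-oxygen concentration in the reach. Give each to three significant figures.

Mixed DO = (20.8×6.96 + 5.60×1.13)/(20.8+5.60) = 151.1/26.40 = 5.723 mg/L.
Mixed L₀ = (20.8×2.34 + 5.60×86.0)/(26.40) = 530.3/26.40 = 20.09 mg/L.
Initial deficit D₀ = C_s − DO₀ = 8.32 − 5.723 = 2.597 mg/L.
t_c = (1/0.3200) ln[(0.653/0.333)(1 − 2.597×0.3200/(0.333×20.09))] = 3.125 × ln(1.717) = 1.690 d.
D_c = (0.333/0.653) × 20.09 × e^(−0.333×1.690) = 0.5100 × 20.09 × 0.5696 = 5.835 mg/L.
Minimum DO = 8.32 − 5.835 = 2.485 mg/L.

t_c ≈ 1.69 d; minimum DO ≈ 2.49 mg/L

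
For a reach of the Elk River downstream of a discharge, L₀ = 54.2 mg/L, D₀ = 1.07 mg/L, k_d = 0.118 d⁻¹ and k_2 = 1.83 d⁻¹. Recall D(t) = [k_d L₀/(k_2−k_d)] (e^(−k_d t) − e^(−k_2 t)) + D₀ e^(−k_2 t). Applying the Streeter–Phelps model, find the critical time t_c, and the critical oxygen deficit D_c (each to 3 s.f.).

At the critical point dD/dt = 0, so k_d L₀ e^(−k_d t) = k_2 D. Substituting D(t) from the Streeter–Phelps equation and solving for t gives
t_c = ln[(k_2/k_d)(1 − D₀(k_2−k_d)/(k_d L₀))] / (k_2−k_d).
Here k_2−k_d = 1.712 d⁻¹ and 1 − D₀(k_2−k_d)/(k_d L₀) = 1 − 1.07×1.712/(0.118×54.2) = 0.7136, so
t_c = ln(15.51 × 0.7136) / 1.712 = 2.404 / 1.712 = 1.404 d.
D_c = (k_d/k_2) L₀ e^(−k_d t_c) = (0.118/1.83) × 54.2 × e^(−0.118×1.404) = 0.06448 × 54.2 × 0.8473 = 2.961 mg/L.

t_c ≈ 1.40 d; D_c ≈ 2.96 mg/L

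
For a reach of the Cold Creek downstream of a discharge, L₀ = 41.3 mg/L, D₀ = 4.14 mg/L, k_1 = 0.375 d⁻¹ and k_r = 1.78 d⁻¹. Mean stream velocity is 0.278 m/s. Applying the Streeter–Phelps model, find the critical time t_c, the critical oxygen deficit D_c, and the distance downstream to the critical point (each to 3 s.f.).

At the critical point dD/dt = 0, so k_1 L₀ e^(−k_1 t) = k_r D. Substituting D(t) from the Streeter–Phelps equation and solving for t gives
t_c = ln[(k_r/k_1)(1 − D₀(k_r−k_1)/(k_1 L₀))] / (k_r−k_1).
Here k_r−k_1 = 1.405 d⁻¹ and 1 − D₀(k_r−k_1)/(k_1 L₀) = 1 − 4.14×1.405/(0.375×41.3) = 0.6244, so
t_c = ln(4.747 × 0.6244) / 1.405 = 1.087 / 1.405 = 0.7733 d.
L(t_c) = L₀ e^(−k_1 t_c) = 41.3 × 0.7483 = 30.90 mg/L, and at the critical point k_r D_c = k_1 L, so D_c = (0.375/1.78) × 30.90 = 6.511 mg/L.
x_c = v t_c = 0.278 m/s × 0.7733 d × 86400 s/d = 18570 m ≈ 18.6 km.

t_c ≈ 0.773 d; D_c ≈ 6.51 mg/L; x_c ≈ 18.6 km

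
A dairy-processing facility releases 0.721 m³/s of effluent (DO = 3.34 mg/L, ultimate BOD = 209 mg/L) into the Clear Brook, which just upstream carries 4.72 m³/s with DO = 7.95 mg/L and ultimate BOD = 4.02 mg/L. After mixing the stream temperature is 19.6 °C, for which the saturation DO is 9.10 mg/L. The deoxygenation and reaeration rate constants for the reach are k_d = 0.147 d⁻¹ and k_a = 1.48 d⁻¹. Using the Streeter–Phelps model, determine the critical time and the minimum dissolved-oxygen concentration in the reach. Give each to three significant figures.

Mixed DO = (4.72×7.95 + 0.721×3.34)/(4.72+0.721) = 39.93/5.441 = 7.339 mg/L.
Mixed L₀ = (4.72×4.02 + 0.721×209)/(5.441) = 169.7/5.441 = 31.18 mg/L.
Initial deficit D₀ = C_s − DO₀ = 9.10 − 7.339 = 1.761 mg/L.
t_c = (1/1.333) ln[(1.48/0.147)(1 − 1.761×1.333/(0.147×31.18))] = 0.7502 × ln(4.912) = 1.194 d.
D_c = (0.147/1.48) × 31.18 × e^(−0.147×1.194) = 0.09932 × 31.18 × 0.8390 = 2.599 mg/L.
Minimum DO = 9.10 − 2.599 = 6.501 mg/L.

t_c ≈ 1.19 d; minimum DO ≈ 6.50 mg/L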